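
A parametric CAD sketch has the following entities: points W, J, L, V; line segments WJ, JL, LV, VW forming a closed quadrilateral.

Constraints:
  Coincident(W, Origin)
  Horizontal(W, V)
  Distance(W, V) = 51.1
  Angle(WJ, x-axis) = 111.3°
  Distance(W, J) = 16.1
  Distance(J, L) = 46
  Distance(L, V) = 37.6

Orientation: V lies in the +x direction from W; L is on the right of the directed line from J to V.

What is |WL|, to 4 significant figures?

30.66

Checks: |JL| = 46.00 ✓; |LV| = 37.60 ✓.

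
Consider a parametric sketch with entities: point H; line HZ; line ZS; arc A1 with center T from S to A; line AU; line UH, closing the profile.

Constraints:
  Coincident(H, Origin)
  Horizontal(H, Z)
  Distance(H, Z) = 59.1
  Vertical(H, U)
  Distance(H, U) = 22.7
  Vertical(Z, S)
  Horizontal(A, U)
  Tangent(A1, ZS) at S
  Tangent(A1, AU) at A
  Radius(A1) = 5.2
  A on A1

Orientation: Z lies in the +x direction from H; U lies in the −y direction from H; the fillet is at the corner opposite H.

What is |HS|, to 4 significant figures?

61.64

H is at the origin; HZ is horizontal with |HZ| = 59.1 and Z on the +x side, so Z = (59.10, 0.000). HU is vertical with |HU| = 22.7 and U on the −y side, so U = (0.000, -22.70). The virtual corner opposite H is at (59.10, -22.70). Tangency of A1 to ZS means the radius TS is perpendicular to ZS and the tangent condition forces TA to be normal to AU, with radius 5.2, so the center T sits 5.2 in from both sides at T = (53.90, -17.50). That places the tangent points at S = (59.10, -17.50) on ZS and A = (53.90, -22.70) on AU. Then |HS| = |S − H| = 61.64.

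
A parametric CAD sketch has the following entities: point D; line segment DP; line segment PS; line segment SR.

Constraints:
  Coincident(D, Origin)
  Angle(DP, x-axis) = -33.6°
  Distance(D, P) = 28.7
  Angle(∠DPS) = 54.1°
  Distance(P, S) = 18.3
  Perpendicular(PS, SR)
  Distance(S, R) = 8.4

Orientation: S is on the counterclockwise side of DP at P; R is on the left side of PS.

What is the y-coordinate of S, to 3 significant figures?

2.40

D is at the origin; DP runs at -33.6° with length 28.7, so P = 28.7·(cos -33.6°, sin -33.6°) = (23.9, -15.9). ∠DPS = 54.1°, so PS runs at -33.6° + (180° − 54.1°) = 92.3° from the x-axis; with |PS| = 18.3, S = P + 18.3·(cos 92.3°, sin 92.3°) = (23.2, 2.40). So S.y = 2.40.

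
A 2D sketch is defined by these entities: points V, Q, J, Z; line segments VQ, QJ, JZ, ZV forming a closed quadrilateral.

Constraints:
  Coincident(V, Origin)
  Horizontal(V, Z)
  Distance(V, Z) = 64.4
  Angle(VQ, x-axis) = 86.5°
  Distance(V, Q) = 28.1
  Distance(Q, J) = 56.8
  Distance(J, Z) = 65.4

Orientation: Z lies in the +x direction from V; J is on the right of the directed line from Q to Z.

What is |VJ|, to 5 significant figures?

29.161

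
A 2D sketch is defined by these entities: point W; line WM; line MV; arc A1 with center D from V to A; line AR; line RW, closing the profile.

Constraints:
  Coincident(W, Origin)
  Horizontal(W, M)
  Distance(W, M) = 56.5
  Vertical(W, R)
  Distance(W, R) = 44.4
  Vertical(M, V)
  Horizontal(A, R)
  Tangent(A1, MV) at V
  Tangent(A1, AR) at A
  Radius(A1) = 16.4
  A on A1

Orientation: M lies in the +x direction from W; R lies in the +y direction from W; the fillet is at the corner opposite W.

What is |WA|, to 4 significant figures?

59.83

W is at the origin; W and M share the same y with |WM| = 56.5 and M on the +x side, so M = (56.50, 0.000). W and R share the same x with |WR| = 44.4 and R on the +y side, so R = (0.000, 44.40). The virtual corner opposite W is at (56.50, 44.40). The tangent condition forces DV to be normal to MV and the tangent condition forces DA to be normal to AR, with radius 16.4, so the center D sits 16.4 in from both sides at D = (40.10, 28.00). That places the tangent points at V = (56.50, 28.00) on MV and A = (40.10, 44.40) on AR. Then |WA| = |A − W| = 59.83.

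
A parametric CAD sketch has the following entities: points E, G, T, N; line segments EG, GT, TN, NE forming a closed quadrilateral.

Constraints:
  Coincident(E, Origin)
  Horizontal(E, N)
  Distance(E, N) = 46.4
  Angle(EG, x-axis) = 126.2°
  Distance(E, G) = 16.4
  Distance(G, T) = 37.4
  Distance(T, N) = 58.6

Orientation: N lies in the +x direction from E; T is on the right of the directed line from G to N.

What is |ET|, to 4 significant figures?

25.08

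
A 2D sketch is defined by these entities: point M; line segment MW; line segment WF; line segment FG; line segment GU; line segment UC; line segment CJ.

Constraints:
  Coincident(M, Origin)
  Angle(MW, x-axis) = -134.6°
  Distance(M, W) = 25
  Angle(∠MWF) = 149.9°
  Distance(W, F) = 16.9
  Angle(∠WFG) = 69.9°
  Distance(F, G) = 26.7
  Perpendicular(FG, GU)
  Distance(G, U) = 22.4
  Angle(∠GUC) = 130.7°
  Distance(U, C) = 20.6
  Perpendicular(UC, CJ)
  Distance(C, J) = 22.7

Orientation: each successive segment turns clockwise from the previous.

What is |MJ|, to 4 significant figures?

31.64

∠GUC = 130.7° gives UC at -54.10° from the x-axis; with |UC| = 20.6, C = (2.780, -14.21). The perpendicularity gives CJ at right angles to UC, so CJ runs at -144.1°; with |CJ| = 22.7, J = (-15.61, -27.53). Then |MJ| = |J − M| = 31.64.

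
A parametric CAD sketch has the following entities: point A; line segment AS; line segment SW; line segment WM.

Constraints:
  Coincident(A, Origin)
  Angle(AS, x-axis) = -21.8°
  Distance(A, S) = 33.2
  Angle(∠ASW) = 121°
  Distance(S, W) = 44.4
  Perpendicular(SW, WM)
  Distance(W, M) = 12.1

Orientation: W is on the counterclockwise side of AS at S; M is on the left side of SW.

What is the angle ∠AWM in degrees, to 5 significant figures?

65.168°

∠ASW = 121.0°, so SW runs at -21.8° + (180° − 121.0°) = 37.200° from the x-axis; with |SW| = 44.4, W = S + 44.4·(cos 37.200°, sin 37.200°) = (66.192, 14.515). SW ⟂ WM; with |WM| = 12.1 on the left of SW, M = W + 12.1·(-0.60460, 0.79653) = (58.876, 24.153). Then cos ∠AWM = WA·WM / (|WA||WM|), giving 65.168°.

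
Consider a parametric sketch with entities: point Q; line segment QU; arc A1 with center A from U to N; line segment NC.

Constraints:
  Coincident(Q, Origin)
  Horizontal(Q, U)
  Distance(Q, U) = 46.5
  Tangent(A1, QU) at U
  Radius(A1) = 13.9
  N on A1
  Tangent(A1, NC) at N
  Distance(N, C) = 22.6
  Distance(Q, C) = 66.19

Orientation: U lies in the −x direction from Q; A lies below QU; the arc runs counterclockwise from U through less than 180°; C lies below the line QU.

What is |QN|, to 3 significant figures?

62.4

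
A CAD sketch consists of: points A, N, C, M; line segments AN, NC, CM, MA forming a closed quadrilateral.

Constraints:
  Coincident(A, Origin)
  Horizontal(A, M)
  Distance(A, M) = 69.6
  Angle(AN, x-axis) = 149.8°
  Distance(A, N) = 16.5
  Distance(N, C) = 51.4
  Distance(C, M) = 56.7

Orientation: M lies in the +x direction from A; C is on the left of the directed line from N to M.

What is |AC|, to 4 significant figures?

47.06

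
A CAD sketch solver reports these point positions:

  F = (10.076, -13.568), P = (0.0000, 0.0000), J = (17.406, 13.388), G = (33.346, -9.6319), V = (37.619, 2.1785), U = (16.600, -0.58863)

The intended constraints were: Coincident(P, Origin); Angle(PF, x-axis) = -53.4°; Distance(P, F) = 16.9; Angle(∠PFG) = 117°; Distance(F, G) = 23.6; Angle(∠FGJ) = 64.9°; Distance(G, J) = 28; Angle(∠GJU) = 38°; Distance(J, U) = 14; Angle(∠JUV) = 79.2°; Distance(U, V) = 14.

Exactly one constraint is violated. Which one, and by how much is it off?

Distance(U, V) = 14 — off by 7.20.

P = (0.00, 0.00) ✓; PF at -53.40° ✓; |PF| = 16.90 ✓; ∠PFG = 117.0° ✓; |FG| = 23.60 ✓; ∠FGJ = 64.90° ✓; |GJ| = 28.00 ✓; ∠GJU = 38.00° ✓; |JU| = 14.00 ✓; ∠JUV = 79.20° ✓; |UV| = 21.20 ✗.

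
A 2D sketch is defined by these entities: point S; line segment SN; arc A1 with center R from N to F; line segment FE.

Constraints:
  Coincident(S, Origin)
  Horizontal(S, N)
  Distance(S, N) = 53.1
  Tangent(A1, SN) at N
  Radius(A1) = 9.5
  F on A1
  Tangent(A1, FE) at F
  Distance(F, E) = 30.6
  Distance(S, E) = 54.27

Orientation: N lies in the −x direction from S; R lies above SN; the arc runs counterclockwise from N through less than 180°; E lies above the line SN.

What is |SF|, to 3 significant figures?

44.4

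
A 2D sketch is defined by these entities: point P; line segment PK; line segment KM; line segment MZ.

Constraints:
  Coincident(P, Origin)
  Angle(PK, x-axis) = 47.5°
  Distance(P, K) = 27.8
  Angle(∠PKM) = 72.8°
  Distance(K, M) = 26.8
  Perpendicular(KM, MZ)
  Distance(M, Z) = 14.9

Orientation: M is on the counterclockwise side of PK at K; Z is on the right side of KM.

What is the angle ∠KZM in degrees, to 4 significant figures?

60.93°

P is at the origin; PK runs at 47.5° with length 27.8, so K = 27.8·(cos 47.5°, sin 47.5°) = (18.78, 20.50). ∠PKM = 72.8°, so KM runs at 47.5° + (180° − 72.8°) = 154.7° from the x-axis; with |KM| = 26.8, M = K + 26.8·(cos 154.7°, sin 154.7°) = (-5.448, 31.95). KM ⟂ MZ; with |MZ| = 14.9 on the right of KM, Z = M + 14.9·(0.4274, 0.9041) = (0.9196, 45.42). Then cos ∠KZM = ZK·ZM / (|ZK||ZM|), giving 60.93°.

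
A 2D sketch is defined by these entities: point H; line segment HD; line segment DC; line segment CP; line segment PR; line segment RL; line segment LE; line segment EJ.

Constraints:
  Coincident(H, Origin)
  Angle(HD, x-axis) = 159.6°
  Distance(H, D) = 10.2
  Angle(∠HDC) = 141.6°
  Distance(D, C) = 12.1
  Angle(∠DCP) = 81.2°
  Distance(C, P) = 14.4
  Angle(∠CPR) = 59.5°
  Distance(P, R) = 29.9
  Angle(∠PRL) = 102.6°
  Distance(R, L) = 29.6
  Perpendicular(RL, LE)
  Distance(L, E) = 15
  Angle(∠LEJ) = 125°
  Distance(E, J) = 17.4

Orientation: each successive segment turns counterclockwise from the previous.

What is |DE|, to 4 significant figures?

27.88

∠PRL = 102.6° gives RL at 134.7° from the x-axis; with |RL| = 29.6, L = (-19.24, 33.16). RL ⟂ LE, so LE runs at -135.3°; with |LE| = 15.0, E = (-29.90, 22.61). Then |DE| = |E − D| = 27.88.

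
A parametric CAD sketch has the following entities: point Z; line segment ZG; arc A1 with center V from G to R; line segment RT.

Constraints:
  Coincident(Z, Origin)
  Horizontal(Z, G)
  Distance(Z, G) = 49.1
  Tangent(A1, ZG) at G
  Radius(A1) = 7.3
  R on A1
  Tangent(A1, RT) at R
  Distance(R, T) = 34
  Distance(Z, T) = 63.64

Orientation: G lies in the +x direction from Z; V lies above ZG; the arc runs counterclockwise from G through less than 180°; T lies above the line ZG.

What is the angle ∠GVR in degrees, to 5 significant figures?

104.31°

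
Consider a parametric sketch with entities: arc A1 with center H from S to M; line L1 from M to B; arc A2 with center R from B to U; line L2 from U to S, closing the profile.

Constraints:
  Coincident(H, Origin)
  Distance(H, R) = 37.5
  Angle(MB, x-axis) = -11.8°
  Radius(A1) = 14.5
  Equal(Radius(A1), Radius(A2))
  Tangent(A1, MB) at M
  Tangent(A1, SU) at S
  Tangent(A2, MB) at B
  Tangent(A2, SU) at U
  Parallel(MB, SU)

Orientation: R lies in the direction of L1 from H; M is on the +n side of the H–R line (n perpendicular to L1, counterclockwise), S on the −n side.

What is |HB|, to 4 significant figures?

40.21

The slot axis is L1's direction at -11.8°, so u = (cos -11.8°, sin -11.8°) = (0.9789, -0.2045) and n = (−sin -11.8°, cos -11.8°) = (0.2045, 0.9789). H is at the origin and R lies 37.5 along u from H, so R = 37.5·u = (36.71, -7.669). Tangency of A1 to both parallel lines with radius 14.5 puts M and S at H ± 14.5·n: M = (2.965, 14.19), S = (-2.965, -14.19). Equal radii place B and U the same way about R: B = R + 14.5·n = (39.67, 6.525), U = R − 14.5·n = (33.74, -21.86). Then |HB| = |B − H| = 40.21.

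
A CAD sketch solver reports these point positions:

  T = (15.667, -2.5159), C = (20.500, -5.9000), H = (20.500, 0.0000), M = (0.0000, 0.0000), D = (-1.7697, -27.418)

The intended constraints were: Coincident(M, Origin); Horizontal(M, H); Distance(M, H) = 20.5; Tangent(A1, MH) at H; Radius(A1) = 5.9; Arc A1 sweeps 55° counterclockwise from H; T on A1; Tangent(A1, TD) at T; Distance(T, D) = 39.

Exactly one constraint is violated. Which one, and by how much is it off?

Distance(T, D) = 39 — off by 8.60.

M = (0.00, 0.00) ✓; M.y = 0.00, H.y = 0.00 ✓; |MH| = 20.50 ✓; ∠(CH, HM) = 90.00° ✓; |CH| = 5.900 ✓; bearing(C→T) − bearing(C→H) = 55.00° ✓; |CT| = 5.900 ✓; ∠(CT, TD) = 90.00° ✓; |TD| = 30.40 ✗.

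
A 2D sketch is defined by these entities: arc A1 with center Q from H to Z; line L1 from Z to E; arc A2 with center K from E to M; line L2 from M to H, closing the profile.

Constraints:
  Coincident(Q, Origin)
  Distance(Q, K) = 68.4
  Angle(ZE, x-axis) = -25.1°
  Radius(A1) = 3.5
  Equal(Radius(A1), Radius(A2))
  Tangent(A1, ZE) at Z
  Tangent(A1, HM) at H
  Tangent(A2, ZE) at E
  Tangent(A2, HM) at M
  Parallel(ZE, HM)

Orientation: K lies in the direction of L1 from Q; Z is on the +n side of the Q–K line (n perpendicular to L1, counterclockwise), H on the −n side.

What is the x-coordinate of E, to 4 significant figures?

63.43

The slot axis is L1's direction at -25.1°, so u = (cos -25.1°, sin -25.1°) = (0.9056, -0.4242) and n = (−sin -25.1°, cos -25.1°) = (0.4242, 0.9056). Q is at the origin and K lies 68.4 along u from Q, so K = 68.4·u = (61.94, -29.02). Tangency of A1 to both parallel lines with radius 3.5 puts Z and H at Q ± 3.5·n: Z = (1.485, 3.169), H = (-1.485, -3.169). Equal radii place E and M the same way about K: E = K + 3.5·n = (63.43, -25.85), M = K − 3.5·n = (60.46, -32.18). So E.x = 63.43.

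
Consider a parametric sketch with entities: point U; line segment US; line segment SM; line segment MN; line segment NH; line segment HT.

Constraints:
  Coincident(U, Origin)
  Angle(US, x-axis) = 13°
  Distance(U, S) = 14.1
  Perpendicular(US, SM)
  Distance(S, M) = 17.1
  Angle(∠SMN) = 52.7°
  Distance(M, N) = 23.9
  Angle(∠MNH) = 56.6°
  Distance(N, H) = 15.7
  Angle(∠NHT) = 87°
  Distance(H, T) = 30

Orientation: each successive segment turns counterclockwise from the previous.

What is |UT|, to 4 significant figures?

31.99

∠MNH = 56.6° gives NH at -6.300° from the x-axis; with |NH| = 15.7, H = (10.23, -0.2779). ∠NHT = 87.0° gives HT at 86.70° from the x-axis; with |HT| = 30.0, T = (11.96, 29.67). Then |UT| = |T − U| = 31.99.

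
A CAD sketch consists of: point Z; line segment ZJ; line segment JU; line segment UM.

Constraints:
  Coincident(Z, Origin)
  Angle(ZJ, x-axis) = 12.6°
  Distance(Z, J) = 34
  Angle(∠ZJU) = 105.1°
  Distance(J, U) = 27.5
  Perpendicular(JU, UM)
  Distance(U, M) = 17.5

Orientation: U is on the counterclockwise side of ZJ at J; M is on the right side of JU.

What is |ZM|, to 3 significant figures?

62.1

∠ZJU = 105.1°, so JU runs at 12.6° + (180° − 105.1°) = 87.5° from the x-axis; with |JU| = 27.5, U = J + 27.5·(cos 87.5°, sin 87.5°) = (34.4, 34.9). The perpendicularity gives UM at right angles to JU; with |UM| = 17.5 on the right of JU, M = U + 17.5·(0.999, -0.0436) = (51.9, 34.1). Then |ZM| = |M − Z| = 62.1.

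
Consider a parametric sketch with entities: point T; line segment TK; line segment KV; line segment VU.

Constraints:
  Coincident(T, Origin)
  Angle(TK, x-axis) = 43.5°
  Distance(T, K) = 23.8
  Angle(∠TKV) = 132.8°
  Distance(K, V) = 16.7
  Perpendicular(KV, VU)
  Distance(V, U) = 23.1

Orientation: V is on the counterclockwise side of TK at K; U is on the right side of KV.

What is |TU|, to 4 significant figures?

52.21

T is at the origin; TK runs at 43.5° with length 23.8, so K = 23.8·(cos 43.5°, sin 43.5°) = (17.26, 16.38). ∠TKV = 132.8°, so KV runs at 43.5° + (180° − 132.8°) = 90.70° from the x-axis; with |KV| = 16.7, V = K + 16.7·(cos 90.70°, sin 90.70°) = (17.06, 33.08). KV ⟂ VU; with |VU| = 23.1 on the right of KV, U = V + 23.1·(0.9999, 0.01222) = (40.16, 33.36). Then |TU| = |U − T| = 52.21.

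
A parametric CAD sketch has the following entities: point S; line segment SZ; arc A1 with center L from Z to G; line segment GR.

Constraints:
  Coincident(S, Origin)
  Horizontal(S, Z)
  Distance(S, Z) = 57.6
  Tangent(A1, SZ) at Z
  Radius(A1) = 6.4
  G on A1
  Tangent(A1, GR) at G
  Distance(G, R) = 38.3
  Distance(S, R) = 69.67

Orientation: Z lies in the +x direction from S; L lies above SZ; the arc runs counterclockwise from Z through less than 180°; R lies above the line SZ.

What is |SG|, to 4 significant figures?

64.27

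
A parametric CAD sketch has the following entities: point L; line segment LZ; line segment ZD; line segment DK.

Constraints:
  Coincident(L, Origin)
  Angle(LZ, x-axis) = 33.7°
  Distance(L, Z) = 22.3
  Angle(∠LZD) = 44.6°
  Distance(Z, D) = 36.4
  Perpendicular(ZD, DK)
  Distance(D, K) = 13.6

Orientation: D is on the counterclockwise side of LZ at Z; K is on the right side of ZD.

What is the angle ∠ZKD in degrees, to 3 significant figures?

69.5°

L is at the origin; LZ runs at 33.7° with length 22.3, so Z = 22.3·(cos 33.7°, sin 33.7°) = (18.6, 12.4). ∠LZD = 44.6°, so ZD runs at 33.7° + (180° − 44.6°) = 169° from the x-axis; with |ZD| = 36.4, D = Z + 36.4·(cos 169°, sin 169°) = (-17.2, 19.3). ZD is perpendicular to DK; with |DK| = 13.6 on the right of ZD, K = D + 13.6·(0.189, 0.982) = (-14.6, 32.6). Then cos ∠ZKD = KZ·KD / (|KZ||KD|), giving 69.5°.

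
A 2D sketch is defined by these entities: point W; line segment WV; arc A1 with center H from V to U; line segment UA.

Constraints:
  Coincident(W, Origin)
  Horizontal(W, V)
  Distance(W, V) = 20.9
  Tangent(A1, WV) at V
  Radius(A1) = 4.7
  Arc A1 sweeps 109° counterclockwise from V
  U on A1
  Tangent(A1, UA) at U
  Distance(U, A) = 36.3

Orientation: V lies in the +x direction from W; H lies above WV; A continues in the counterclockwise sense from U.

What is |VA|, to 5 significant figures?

41.218

On A1, V sits at bearing -90° from H; a 109° counterclockwise sweep puts U at bearing 19°, so U = H + 4.7·(cos 19°, sin 19°) = (25.344, 6.2302). The tangent condition forces HU to be normal to UA, so UA runs along (−sin 19°, cos 19°); with |UA| = 36.3, A = (13.526, 40.552). Then |VA| = |A − V| = 41.218.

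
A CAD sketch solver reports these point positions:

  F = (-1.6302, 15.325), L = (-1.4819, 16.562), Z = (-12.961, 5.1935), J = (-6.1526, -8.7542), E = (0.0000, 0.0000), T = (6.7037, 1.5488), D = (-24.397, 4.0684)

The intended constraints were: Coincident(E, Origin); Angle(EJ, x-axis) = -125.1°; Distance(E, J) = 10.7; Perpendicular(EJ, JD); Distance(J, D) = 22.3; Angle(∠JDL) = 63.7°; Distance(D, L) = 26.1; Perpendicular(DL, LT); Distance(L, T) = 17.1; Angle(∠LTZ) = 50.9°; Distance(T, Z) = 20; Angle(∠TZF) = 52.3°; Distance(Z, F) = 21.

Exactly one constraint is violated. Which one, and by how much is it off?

Distance(Z, F) = 21 — off by 5.80.

E = (0.00, 0.00) ✓; EJ at -125.1° ✓; |EJ| = 10.70 ✓; ∠(EJ, JD) = 90.00° ✓; |JD| = 22.30 ✓; ∠JDL = 63.70° ✓; |DL| = 26.10 ✓; ∠(DL, LT) = 90.00° ✓; |LT| = 17.10 ✓; ∠LTZ = 50.90° ✓; |TZ| = 20.00 ✓; ∠TZF = 52.30° ✓; |ZF| = 15.20 ✗.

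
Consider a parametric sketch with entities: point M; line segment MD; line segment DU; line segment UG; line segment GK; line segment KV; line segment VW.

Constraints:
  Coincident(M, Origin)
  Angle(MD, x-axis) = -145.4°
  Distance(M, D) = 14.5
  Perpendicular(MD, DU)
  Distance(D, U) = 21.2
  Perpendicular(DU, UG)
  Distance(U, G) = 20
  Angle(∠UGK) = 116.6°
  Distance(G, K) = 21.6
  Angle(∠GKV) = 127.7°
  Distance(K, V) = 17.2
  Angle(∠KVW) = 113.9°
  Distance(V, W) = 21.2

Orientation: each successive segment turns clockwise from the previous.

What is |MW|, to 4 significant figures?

18.69

∠GKV = 127.7° gives KV at -81.10° from the x-axis; with |KV| = 17.2, V = (14.08, -6.825). ∠KVW = 113.9° gives VW at -147.2° from the x-axis; with |VW| = 21.2, W = (-3.742, -18.31). Then |MW| = |W − M| = 18.69.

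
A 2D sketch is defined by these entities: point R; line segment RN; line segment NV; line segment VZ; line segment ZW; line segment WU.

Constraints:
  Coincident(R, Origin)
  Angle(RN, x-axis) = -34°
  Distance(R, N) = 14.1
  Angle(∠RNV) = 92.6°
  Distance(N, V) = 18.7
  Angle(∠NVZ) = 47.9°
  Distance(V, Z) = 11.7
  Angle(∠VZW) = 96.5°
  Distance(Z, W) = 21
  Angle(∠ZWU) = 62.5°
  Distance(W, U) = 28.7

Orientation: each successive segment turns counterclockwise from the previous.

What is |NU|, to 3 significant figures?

25.5

∠VZW = 96.5° gives ZW at -91.0° from the x-axis; with |ZW| = 21.0, W = (10.8, -15.0). ∠ZWU = 62.5° gives WU at 26.5° from the x-axis; with |WU| = 28.7, U = (36.5, -2.18). Then |NU| = |U − N| = 25.5.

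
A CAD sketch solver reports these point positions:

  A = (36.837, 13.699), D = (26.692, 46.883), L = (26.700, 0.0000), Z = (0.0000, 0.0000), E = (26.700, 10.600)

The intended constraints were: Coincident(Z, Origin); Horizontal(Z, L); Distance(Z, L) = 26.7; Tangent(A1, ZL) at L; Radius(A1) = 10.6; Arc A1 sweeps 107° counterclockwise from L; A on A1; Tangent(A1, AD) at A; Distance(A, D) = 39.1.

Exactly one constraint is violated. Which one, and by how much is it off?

Distance(A, D) = 39.1 — off by 4.40.

Z = (0.00, 0.00) ✓; Z.y = 0.00, L.y = 0.00 ✓; |ZL| = 26.70 ✓; ∠(EL, LZ) = 90.00° ✓; |EL| = 10.60 ✓; bearing(E→A) − bearing(E→L) = 107.0° ✓; |EA| = 10.60 ✓; ∠(EA, AD) = 90.00° ✓; |AD| = 34.70 ✗.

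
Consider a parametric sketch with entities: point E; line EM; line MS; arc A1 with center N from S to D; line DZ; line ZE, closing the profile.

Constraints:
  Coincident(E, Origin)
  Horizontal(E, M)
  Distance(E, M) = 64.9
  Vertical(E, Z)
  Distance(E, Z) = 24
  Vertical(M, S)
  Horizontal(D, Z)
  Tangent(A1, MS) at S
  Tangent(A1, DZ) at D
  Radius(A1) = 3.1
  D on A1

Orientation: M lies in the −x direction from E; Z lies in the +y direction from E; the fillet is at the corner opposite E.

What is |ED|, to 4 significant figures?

66.30

The virtual corner opposite E is at (-64.90, 24.00). The tangent condition forces NS to be normal to MS and A1 meets DZ tangentially, so ND is at right angles to DZ, with radius 3.1, so the center N sits 3.1 in from both sides at N = (-61.80, 20.90). That places the tangent points at S = (-64.90, 20.90) on MS and D = (-61.80, 24.00) on DZ. Then |ED| = |D − E| = 66.30.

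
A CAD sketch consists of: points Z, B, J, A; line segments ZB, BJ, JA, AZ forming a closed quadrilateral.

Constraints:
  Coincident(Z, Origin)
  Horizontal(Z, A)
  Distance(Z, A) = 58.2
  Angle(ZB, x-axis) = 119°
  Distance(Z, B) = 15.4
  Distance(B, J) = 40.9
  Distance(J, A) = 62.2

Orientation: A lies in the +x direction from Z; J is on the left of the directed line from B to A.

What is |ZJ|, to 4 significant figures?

49.35

Z is at the origin; ZA is horizontal with |ZA| = 58.2 and A in +x, so A = (58.2, 0). ZB runs at 119.0° with |ZB| = 15.4, so B = (-7.466, 13.47). J is determined by |BJ| = 40.9 and |JA| = 62.2 together: it lies at the intersection of circle(B, 40.9) and circle(A, 62.2). With |BA| = 67.03, the foot of the radical line on BA is 17.14 from B and the perpendicular offset is √(40.9² − 17.14²) = 37.14. Taking the left-of-BA solution: J = (16.78, 46.41).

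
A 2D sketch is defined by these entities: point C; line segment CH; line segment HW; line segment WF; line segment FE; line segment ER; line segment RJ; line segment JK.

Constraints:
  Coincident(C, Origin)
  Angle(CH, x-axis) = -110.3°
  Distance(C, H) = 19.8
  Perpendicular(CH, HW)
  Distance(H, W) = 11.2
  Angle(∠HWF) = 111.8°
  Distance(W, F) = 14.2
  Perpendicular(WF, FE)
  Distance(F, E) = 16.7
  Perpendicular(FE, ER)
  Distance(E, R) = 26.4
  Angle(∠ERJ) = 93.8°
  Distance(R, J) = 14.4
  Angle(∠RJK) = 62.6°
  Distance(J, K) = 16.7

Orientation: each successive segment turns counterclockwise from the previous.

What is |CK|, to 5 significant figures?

14.904

∠ERJ = 93.8° gives RJ at -45.900° from the x-axis; with |RJ| = 14.4, J = (-6.9140, -30.653). ∠RJK = 62.6° gives JK at 71.500° from the x-axis; with |JK| = 16.7, K = (-1.6150, -14.816). Then |CK| = |K − C| = 14.904.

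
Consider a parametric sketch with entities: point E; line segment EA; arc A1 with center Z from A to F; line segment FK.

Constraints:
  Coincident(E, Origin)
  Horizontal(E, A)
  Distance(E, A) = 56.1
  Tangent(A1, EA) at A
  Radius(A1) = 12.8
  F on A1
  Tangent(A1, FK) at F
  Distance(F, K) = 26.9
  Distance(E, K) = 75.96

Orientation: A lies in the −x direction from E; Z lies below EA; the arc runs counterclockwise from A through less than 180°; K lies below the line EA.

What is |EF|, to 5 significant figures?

70.336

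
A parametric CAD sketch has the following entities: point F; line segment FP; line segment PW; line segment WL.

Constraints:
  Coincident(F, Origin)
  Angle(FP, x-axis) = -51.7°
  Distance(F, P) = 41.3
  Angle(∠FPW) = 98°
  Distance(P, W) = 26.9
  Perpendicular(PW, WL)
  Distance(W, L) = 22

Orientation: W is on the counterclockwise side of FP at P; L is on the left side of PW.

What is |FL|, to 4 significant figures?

37.72

F is at the origin; FP runs at -51.7° with length 41.3, so P = 41.3·(cos -51.7°, sin -51.7°) = (25.60, -32.41). ∠FPW = 98.0°, so PW runs at -51.7° + (180° − 98.0°) = 30.30° from the x-axis; with |PW| = 26.9, W = P + 26.9·(cos 30.30°, sin 30.30°) = (48.82, -18.84). PW ⟂ WL; with |WL| = 22.0 on the left of PW, L = W + 22.0·(-0.5045, 0.8634) = (37.72, 0.1552). Then |FL| = |L − F| = 37.72.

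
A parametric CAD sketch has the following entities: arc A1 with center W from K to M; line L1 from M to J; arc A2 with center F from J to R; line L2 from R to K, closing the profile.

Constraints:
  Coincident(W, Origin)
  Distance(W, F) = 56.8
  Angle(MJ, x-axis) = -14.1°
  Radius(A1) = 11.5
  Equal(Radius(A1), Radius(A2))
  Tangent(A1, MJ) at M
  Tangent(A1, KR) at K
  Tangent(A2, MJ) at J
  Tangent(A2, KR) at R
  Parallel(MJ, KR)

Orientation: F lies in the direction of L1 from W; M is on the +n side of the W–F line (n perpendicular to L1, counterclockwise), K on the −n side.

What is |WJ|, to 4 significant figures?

57.95

Tangency of A1 to both parallel lines with radius 11.5 puts M and K at W ± 11.5·n: M = (2.802, 11.15), K = (-2.802, -11.15). Equal radii place J and R the same way about F: J = F + 11.5·n = (57.89, -2.684), R = F − 11.5·n = (52.29, -24.99). Then |WJ| = |J − W| = 57.95.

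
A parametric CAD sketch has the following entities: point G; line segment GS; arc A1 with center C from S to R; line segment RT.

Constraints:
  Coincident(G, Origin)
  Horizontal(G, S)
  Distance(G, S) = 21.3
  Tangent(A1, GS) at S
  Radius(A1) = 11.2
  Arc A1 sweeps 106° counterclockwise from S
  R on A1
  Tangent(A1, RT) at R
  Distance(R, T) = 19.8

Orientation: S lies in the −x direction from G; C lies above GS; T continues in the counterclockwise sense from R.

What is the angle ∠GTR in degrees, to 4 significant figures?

9.638°

On A1, S sits at bearing -90° from C; a 106° counterclockwise sweep puts R at bearing 16°, so R = C + 11.2·(cos 16°, sin 16°) = (-10.53, 14.29). Tangency of A1 to RT means the radius CR is perpendicular to RT, so RT runs along (−sin 16°, cos 16°); with |RT| = 19.8, T = (-15.99, 33.32). Then cos ∠GTR = TG·TR / (|TG||TR|), giving 9.638°.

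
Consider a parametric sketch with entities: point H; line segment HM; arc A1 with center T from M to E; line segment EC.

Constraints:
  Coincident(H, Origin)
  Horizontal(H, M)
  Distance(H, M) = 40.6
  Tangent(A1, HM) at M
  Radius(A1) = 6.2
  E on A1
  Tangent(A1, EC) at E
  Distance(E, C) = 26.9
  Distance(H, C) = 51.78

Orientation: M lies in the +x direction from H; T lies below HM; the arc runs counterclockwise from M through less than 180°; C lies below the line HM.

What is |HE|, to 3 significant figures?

35.3

Checks: H = (0.00, 0.00) ✓; |TE| = 6.200 ✓; ∠(TE, EC) = 90.00° ✓; |EC| = 26.90 ✓; |HC| = 51.78 ✓.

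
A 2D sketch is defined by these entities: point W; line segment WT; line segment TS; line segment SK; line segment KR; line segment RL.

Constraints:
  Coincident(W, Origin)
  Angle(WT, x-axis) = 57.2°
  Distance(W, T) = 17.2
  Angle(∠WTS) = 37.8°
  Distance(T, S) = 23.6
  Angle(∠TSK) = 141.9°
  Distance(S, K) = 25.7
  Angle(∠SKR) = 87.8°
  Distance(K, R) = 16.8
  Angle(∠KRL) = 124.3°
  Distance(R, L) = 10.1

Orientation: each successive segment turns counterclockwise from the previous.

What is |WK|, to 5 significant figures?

30.697

W is at the origin; WT runs at 57.2° with length 17.2, so T = (9.3174, 14.458). ∠WTS = 37.8° gives TS at -160.60° from the x-axis; with |TS| = 23.6, S = (-12.943, 6.6187). ∠TSK = 141.9° gives SK at -122.50° from the x-axis; with |SK| = 25.7, K = (-26.751, -15.056). Then |WK| = |K − W| = 30.697.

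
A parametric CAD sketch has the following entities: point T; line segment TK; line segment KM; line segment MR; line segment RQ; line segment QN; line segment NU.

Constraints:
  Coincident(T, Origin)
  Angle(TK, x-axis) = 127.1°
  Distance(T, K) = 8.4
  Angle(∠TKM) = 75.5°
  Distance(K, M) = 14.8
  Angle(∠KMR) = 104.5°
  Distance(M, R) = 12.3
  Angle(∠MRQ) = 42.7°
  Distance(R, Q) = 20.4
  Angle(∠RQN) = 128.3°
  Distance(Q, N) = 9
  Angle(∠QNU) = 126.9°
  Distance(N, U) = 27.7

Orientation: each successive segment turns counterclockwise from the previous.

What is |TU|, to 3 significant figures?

39.4

∠RQN = 128.3° gives QN at 136° from the x-axis; with |QN| = 9.0, N = (-11.3, 11.8). ∠QNU = 126.9° gives NU at -171° from the x-axis; with |NU| = 27.7, U = (-38.7, 7.41). Then |TU| = |U − T| = 39.4.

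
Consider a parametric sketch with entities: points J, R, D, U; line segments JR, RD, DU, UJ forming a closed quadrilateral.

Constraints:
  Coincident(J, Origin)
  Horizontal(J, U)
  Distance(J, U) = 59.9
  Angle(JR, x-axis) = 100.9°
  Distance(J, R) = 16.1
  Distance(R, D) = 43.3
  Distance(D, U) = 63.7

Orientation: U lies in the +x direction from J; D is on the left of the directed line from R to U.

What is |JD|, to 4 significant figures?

55.68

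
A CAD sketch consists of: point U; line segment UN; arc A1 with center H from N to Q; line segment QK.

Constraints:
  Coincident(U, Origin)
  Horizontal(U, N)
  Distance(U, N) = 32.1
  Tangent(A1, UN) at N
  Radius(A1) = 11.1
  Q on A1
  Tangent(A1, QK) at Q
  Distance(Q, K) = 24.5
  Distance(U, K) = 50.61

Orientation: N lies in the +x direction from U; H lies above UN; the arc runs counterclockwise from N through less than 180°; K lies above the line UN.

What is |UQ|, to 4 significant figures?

45.06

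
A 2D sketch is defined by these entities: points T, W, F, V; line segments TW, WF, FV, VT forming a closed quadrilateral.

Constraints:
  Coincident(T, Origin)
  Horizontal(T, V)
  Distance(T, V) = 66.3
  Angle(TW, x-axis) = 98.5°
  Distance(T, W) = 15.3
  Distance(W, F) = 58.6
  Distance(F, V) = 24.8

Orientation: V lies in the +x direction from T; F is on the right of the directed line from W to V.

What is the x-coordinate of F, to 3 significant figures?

47.4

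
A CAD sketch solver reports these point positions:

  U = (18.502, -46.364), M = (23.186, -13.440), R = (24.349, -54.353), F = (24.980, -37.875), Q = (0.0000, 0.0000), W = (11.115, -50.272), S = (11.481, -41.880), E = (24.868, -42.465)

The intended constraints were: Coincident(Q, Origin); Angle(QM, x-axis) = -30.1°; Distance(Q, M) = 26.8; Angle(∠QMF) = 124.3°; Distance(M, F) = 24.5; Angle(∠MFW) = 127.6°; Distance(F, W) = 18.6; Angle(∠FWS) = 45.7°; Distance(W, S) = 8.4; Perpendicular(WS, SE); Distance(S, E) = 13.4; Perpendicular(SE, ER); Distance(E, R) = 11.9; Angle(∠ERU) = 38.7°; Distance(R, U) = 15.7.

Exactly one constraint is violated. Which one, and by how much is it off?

Distance(R, U) = 15.7 — off by 5.80.

Q = (0.00, 0.00) ✓; QM at -30.10° ✓; |QM| = 26.80 ✓; ∠QMF = 124.3° ✓; |MF| = 24.50 ✓; ∠MFW = 127.6° ✓; |FW| = 18.60 ✓; ∠FWS = 45.70° ✓; |WS| = 8.400 ✓; ∠(WS, SE) = 90.00° ✓; |SE| = 13.40 ✓; ∠(SE, ER) = 90.00° ✓; |ER| = 11.90 ✓; ∠ERU = 38.70° ✓; |RU| = 9.900 ✗.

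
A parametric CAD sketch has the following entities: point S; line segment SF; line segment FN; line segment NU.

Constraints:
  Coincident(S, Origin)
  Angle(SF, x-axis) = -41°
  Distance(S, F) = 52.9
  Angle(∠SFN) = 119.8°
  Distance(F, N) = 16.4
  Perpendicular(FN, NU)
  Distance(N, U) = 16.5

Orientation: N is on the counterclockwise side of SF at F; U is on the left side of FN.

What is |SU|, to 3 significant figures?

51.8

∠SFN = 119.8°, so FN runs at -41.0° + (180° − 119.8°) = 19.2° from the x-axis; with |FN| = 16.4, N = F + 16.4·(cos 19.2°, sin 19.2°) = (55.4, -29.3). The perpendicularity gives NU at right angles to FN; with |NU| = 16.5 on the left of FN, U = N + 16.5·(-0.329, 0.944) = (50.0, -13.7). Then |SU| = |U − S| = 51.8.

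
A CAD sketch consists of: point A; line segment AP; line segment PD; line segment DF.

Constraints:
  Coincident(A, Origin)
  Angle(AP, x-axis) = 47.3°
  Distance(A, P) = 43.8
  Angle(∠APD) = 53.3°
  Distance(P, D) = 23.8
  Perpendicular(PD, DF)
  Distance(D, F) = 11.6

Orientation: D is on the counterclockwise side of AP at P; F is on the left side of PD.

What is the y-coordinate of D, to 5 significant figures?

34.677

A is at the origin; AP runs at 47.3° with length 43.8, so P = 43.8·(cos 47.3°, sin 47.3°) = (29.703, 32.189). ∠APD = 53.3°, so PD runs at 47.3° + (180° − 53.3°) = 174.00° from the x-axis; with |PD| = 23.8, D = P + 23.8·(cos 174.00°, sin 174.00°) = (6.0338, 34.677). So D.y = 34.677.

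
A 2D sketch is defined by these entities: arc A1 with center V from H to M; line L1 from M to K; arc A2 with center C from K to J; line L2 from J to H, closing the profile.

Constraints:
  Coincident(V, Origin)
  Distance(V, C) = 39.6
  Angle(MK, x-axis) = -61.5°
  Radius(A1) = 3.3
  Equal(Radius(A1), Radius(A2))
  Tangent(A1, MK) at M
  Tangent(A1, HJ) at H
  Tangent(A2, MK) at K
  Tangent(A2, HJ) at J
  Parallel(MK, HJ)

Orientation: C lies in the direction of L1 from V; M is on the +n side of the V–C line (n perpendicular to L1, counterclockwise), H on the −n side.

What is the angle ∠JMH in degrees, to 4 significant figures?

80.54°

Tangency of A1 to both parallel lines with radius 3.3 puts M and H at V ± 3.3·n: M = (2.900, 1.575), H = (-2.900, -1.575). Equal radii place K and J the same way about C: K = C + 3.3·n = (21.80, -33.23), J = C − 3.3·n = (16.00, -36.38). Then cos ∠JMH = MJ·MH / (|MJ||MH|), giving 80.54°.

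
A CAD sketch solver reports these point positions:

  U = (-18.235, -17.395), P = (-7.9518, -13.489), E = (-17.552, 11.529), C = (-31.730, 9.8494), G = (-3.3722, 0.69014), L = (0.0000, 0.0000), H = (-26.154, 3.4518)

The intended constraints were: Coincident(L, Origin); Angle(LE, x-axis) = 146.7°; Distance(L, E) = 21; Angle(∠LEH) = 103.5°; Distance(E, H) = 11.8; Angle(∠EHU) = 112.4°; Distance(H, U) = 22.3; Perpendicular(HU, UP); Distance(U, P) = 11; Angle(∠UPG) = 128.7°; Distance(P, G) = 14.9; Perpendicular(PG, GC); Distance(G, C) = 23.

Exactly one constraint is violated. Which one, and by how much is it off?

Distance(G, C) = 23 — off by 6.80.

L = (0.00, 0.00) ✓; LE at 146.7° ✓; |LE| = 21.00 ✓; ∠LEH = 103.5° ✓; |EH| = 11.80 ✓; ∠EHU = 112.4° ✓; |HU| = 22.30 ✓; ∠(HU, UP) = 90.00° ✓; |UP| = 11.00 ✓; ∠UPG = 128.7° ✓; |PG| = 14.90 ✓; ∠(PG, GC) = 90.00° ✓; |GC| = 29.80 ✗.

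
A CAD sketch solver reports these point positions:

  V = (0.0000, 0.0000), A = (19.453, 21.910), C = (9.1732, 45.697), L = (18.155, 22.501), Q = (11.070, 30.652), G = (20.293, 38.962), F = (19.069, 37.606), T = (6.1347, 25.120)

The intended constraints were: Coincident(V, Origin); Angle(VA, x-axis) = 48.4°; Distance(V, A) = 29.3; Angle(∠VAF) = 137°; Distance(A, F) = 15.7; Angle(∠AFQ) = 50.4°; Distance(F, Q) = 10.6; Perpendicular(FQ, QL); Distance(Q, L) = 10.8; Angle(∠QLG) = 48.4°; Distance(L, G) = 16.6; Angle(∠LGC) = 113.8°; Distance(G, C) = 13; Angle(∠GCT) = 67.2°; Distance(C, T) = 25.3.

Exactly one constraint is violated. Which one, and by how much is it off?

Distance(C, T) = 25.3 — off by 4.50.

V = (0.00, 0.00) ✓; VA at 48.40° ✓; |VA| = 29.30 ✓; ∠VAF = 137.0° ✓; |AF| = 15.70 ✓; ∠AFQ = 50.40° ✓; |FQ| = 10.60 ✓; ∠(FQ, QL) = 90.00° ✓; |QL| = 10.80 ✓; ∠QLG = 48.40° ✓; |LG| = 16.60 ✓; ∠LGC = 113.8° ✓; |GC| = 13.00 ✓; ∠GCT = 67.20° ✓; |CT| = 20.80 ✗.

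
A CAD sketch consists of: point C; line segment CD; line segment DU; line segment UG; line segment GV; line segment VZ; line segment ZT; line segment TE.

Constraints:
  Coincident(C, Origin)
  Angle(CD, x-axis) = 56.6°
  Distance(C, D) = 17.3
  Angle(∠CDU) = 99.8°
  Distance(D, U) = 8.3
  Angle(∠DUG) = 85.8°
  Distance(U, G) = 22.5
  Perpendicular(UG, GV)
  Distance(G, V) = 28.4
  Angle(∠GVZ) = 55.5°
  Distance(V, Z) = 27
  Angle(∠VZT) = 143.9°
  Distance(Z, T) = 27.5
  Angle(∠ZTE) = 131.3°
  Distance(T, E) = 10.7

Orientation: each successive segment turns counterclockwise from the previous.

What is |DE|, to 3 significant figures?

30.7

C is at the origin; CD runs at 56.6° with length 17.3, so D = (9.52, 14.4). ∠CDU = 99.8° gives DU at 137° from the x-axis; with |DU| = 8.3, U = (3.47, 20.1). ∠DUG = 85.8° gives UG at -129° from the x-axis; with |UG| = 22.5, G = (-10.7, 2.64). The perpendicularity gives GV at right angles to UG, so GV runs at -39.0°; with |GV| = 28.4, V = (11.4, -15.2). ∠GVZ = 55.5° gives VZ at 85.5° from the x-axis; with |VZ| = 27.0, Z = (13.5, 11.7). ∠VZT = 143.9° gives ZT at 122° from the x-axis; with |ZT| = 27.5, T = (-0.907, 35.1). ∠ZTE = 131.3° gives TE at 170° from the x-axis; with |TE| = 10.7, E = (-11.5, 36.9). Then |DE| = |E − D| = 30.7.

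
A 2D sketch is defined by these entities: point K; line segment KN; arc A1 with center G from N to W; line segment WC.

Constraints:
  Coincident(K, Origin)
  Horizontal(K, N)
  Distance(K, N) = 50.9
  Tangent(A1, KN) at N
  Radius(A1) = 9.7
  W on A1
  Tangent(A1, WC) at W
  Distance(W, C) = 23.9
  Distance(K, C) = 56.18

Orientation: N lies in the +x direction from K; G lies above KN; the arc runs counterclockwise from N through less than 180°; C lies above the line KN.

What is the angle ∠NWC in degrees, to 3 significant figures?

116°

Checks: K = (0.00, 0.00) ✓; |GW| = 9.700 ✓; ∠(GW, WC) = 90.00° ✓; |WC| = 23.90 ✓; |KC| = 56.18 ✓.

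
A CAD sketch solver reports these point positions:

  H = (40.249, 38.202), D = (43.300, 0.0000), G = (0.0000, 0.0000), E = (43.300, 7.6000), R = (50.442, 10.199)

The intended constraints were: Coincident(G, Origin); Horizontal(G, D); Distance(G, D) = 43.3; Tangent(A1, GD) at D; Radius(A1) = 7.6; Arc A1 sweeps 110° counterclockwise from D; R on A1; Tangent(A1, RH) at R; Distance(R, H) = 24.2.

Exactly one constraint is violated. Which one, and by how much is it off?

Distance(R, H) = 24.2 — off by 5.60.

G = (0.00, 0.00) ✓; G.y = 0.00, D.y = 0.00 ✓; |GD| = 43.30 ✓; ∠(ED, DG) = 90.00° ✓; |ED| = 7.600 ✓; bearing(E→R) − bearing(E→D) = 110.0° ✓; |ER| = 7.600 ✓; ∠(ER, RH) = 90.00° ✓; |RH| = 29.80 ✗.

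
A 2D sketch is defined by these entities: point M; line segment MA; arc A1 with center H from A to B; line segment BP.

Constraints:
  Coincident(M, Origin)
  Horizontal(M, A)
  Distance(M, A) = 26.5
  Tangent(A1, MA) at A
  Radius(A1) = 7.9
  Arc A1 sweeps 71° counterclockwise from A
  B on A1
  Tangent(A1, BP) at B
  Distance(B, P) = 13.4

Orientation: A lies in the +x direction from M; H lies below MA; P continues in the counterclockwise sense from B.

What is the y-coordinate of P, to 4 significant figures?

-18.00

M is at the origin; MA is horizontal with |MA| = 26.5 and A on the +x side, so A = (26.50, 0.000). The tangent condition forces HA to be normal to MA, so H = A + (0, -7.9) = (26.50, -7.900). On A1, A sits at bearing 90° from H; a 71° counterclockwise sweep puts B at bearing 161°, so B = H + 7.9·(cos 161°, sin 161°) = (19.03, -5.328). Tangency of A1 to BP means the radius HB is perpendicular to BP, so BP runs along (−sin 161°, cos 161°); with |BP| = 13.4, P = (14.67, -18.00). So P.y = -18.00.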